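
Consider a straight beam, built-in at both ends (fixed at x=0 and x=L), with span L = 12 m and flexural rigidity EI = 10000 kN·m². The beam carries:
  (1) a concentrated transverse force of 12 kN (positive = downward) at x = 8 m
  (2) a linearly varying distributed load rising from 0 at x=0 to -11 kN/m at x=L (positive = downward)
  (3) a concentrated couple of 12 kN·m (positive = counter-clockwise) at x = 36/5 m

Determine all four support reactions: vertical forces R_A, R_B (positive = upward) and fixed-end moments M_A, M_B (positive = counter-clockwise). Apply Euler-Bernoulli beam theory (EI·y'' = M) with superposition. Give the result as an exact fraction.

Load 1 — point force P=12 kN at a=8 m (b=L-a=4):
  R_A = Pb²(3a+b)/L³ = 12·4²·(3·8+4)/12³ = 28/9 kN
  M_A = Pab²/L² = 12·8·4²/12² = 32/3 kN·m
  R_B = Pa²(a+3b)/L³ = 12·8²·(8+3·4)/12³ = 80/9 kN
  M_B = -Pa²b/L² = -12·8²·4/12² = -64/3 kN·m
Load 2 — triangular load w₀=-11 kN/m (0→w₀ over full span):
  R_A = 3w₀L/20 = 3·(-11)·12/20 = -99/5 kN
  M_A = w₀L²/30 = (-11)·12²/30 = -264/5 kN·m
  R_B = 7w₀L/20 = 7·(-11)·12/20 = -231/5 kN
  M_B = -w₀L²/20 = -(-11)·12²/20 = 396/5 kN·m
Load 3 — applied couple M₀=12 kN·m at a=36/5 m (b=L-a=24/5):
  R_A = 6M₀ab/L³ = 6·12·(36/5)·(24/5)/12³ = 36/25 kN
  M_A = M₀b(2a-b)/L² = 12·(24/5)·(2·(36/5)-(24/5))/12² = 96/25 kN·m
  R_B = -6M₀ab/L³ = -6·12·(36/5)·(24/5)/12³ = -36/25 kN
  M_B = M₀a(2b-a)/L² = 12·(36/5)·(2·(24/5)-(36/5))/12² = 36/25 kN·m
Superposition: R_A = -3431/225 kN, M_A = -2872/75 kN·m, R_B = -8719/225 kN, M_B = 4448/75 kN·m

R_A = -3431/225 kN, M_A = -2872/75 kN·m, R_B = -8719/225 kN, M_B = 4448/75 kN·m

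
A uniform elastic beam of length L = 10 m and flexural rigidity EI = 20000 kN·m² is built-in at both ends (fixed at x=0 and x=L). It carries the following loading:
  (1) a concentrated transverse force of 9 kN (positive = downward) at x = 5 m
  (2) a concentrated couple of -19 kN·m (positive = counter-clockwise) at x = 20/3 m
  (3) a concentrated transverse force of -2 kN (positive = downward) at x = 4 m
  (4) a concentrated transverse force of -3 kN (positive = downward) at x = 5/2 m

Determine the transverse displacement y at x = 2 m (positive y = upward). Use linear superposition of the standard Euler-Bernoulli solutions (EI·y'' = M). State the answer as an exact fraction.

y(2) = 33901/360000000 m

Load 1 — point force P=9 kN at a=5 m (b=L-a=5):
  y_1 = -Pb²x²(3aL-(3a+b)x)/(6L³EI)  [x≤a] = -9·5²·2²·(3·5·10-(3·5+5)·2)/(6·10³·20000) = -33/40000 m
Load 2 — applied couple M₀=-19 kN·m at a=20/3 m (b=L-a=10/3):
  y_2 = (R_Ax³/6 - M_Ax²/2)/EI  [x≤a] with R_A=-38/15, M_A=-19/3 = ((-38/15)·2³/6 - (-19/3)·2²/2)/20000 = 209/450000 m
Load 3 — point force P=-2 kN at a=4 m (b=L-a=6):
  y_3 = -Pb²x²(3aL-(3a+b)x)/(6L³EI)  [x≤a] = -(-2)·6²·2²·(3·4·10-(3·4+6)·2)/(6·10³·20000) = 63/312500 m
Load 4 — point force P=-3 kN at a=5/2 m (b=L-a=15/2):
  y_4 = -Pb²x²(3aL-(3a+b)x)/(6L³EI)  [x≤a] = -(-3)·(15/2)²·2²·(3·(5/2)·10-(3·(5/2)+(15/2))·2)/(6·10³·20000) = 81/320000 m
Superposition: y = Σ y_i = 33901/360000000 m ≈ 0.000094 m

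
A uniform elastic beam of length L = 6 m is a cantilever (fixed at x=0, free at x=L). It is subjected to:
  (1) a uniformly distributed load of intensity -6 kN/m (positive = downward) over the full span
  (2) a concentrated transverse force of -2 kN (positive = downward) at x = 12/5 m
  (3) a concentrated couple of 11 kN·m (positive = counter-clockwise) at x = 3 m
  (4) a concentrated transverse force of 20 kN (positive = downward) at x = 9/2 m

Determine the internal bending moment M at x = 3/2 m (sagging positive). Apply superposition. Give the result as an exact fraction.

M(3/2) = 271/20 kN·m

Load 1 — uniform load w=-6 kN/m over full span:
  M_1 = -w(L-x)²/2 = -(-6)·(6-(3/2))²/2 = 243/4 kN·m
Load 2 — point force P=-2 kN at a=12/5 m (b=L-a=18/5):
  M_2 = -P(a-x)  [x≤a] = -(-2)·((12/5)-(3/2)) = 9/5 kN·m
Load 3 — applied couple M₀=11 kN·m at a=3 m (b=L-a=3):
  M_3 = M₀  [x≤a] = 11 = 11 kN·m
Load 4 — point force P=20 kN at a=9/2 m (b=L-a=3/2):
  M_4 = -P(a-x)  [x≤a] = -20·((9/2)-(3/2)) = -60 kN·m
Superposition: M = Σ M_i = 271/20 kN·m ≈ 13.550000 kN·m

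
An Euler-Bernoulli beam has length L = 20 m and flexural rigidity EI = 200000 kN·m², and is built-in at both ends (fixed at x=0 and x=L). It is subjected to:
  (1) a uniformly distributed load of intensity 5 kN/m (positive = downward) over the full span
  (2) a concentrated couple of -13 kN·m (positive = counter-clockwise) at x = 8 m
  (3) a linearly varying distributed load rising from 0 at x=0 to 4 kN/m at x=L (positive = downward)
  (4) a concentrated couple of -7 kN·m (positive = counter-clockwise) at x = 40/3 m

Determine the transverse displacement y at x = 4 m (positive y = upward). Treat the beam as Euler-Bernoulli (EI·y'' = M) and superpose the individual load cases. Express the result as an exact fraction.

y(4) = -39991/7031250 m

Load 1 — uniform load w=5 kN/m over full span:
  y_1 = -wx²(L-x)²/(24EI) = -5·4²·(20-4)²/(24·200000) = -8/1875 m
Load 2 — applied couple M₀=-13 kN·m at a=8 m (b=L-a=12):
  y_2 = (R_Ax³/6 - M_Ax²/2)/EI  [x≤a] with R_A=-117/125, M_A=-39/25 = ((-117/125)·4³/6 - (-39/25)·4²/2)/200000 = 39/3125000 m
Load 3 — triangular load w₀=4 kN/m (0→w₀ over full span):
  y_3 = -w₀x²(L-x)²(x+2L)/(120LEI) = -4·4²·(20-4)²·(4+2·20)/(120·20·200000) = -352/234375 m
Load 4 — applied couple M₀=-7 kN·m at a=40/3 m (b=L-a=20/3):
  y_4 = (R_Ax³/6 - M_Ax²/2)/EI  [x≤a] with R_A=-7/15, M_A=-7/3 = ((-7/15)·4³/6 - (-7/3)·4²/2)/200000 = 77/1125000 m
Superposition: y = Σ y_i = -39991/7031250 m ≈ -0.005688 m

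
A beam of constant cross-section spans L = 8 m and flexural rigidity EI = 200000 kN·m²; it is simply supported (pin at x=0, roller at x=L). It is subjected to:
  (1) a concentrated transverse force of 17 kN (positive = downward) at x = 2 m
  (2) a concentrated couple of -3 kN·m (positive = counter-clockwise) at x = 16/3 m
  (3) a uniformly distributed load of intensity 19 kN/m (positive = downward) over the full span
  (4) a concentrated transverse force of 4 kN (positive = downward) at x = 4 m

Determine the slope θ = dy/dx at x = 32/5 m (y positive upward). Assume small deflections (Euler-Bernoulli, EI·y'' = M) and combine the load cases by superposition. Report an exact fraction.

Load 1 — point force P=17 kN at a=2 m (b=L-a=6):
  θ_1 = -Pa(2L²-6Lx+3x²+a²)/(6LEI)  [x>a] = -17·2·(2·8²-6·8·(32/5)+3·(32/5)²+2²)/(6·8·200000) = 1853/10000000 rad
Load 2 — applied couple M₀=-3 kN·m at a=16/3 m (b=L-a=8/3):
  θ_2 = (M₀x²/(2L)-M₀(x-a)+C₁)/EI  [x>a] with C₁=M₀(3b²-L²)/(6L)=8/3 = ((-3)·(32/5)²/(2·8)-(-3)·((32/5)-(16/3))+(8/3))/200000 = -17/1875000 rad
Load 3 — uniform load w=19 kN/m over full span:
  θ_3 = -w(L³-6Lx²+4x³)/(24EI) = -19·(8³-6·8·(32/5)²+4·(32/5)³)/(24·200000) = 627/390625 rad
Load 4 — point force P=4 kN at a=4 m (b=L-a=4):
  θ_4 = -Pa(2L²-6Lx+3x²+a²)/(6LEI)  [x>a] = -4·4·(2·8²-6·8·(32/5)+3·(32/5)²+4²)/(6·8·200000) = 21/312500 rad
Superposition: θ = Σ θ_i = 277283/150000000 rad ≈ 0.001849 rad

θ(32/5) = 277283/150000000 rad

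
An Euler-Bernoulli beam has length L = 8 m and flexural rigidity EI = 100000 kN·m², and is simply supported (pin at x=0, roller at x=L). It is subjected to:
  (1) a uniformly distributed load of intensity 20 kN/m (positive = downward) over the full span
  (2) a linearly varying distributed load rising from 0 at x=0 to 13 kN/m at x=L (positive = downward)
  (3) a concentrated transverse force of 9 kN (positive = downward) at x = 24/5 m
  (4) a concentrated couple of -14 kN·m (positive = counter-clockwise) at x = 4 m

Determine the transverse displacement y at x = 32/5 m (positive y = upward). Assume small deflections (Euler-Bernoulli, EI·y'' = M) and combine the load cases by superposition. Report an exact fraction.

Load 1 — uniform load w=20 kN/m over full span:
  y_1 = -wx(L³-2Lx²+x³)/(24EI) = -20·(32/5)·(8³-2·8·(32/5)²+(32/5)³)/(24·100000) = -7424/1171875 m
Load 2 — triangular load w₀=13 kN/m (0→w₀ over full span):
  y_2 = -w₀x(7L⁴-10L²x²+3x⁴)/(360LEI) = -13·(32/5)·(7·8⁴-10·8²·(32/5)²+3·(32/5)⁴)/(360·8·100000) = -105664/48828125 m
Load 3 — point force P=9 kN at a=24/5 m (b=L-a=16/5):
  y_3 = -Pa(L-x)(2Lx-a²-x²)/(6LEI)  [x>a] = -9·(24/5)·(8-(32/5))·(2·8·(32/5)-(24/5)²-(32/5)²)/(6·8·100000) = -216/390625 m
Load 4 — applied couple M₀=-14 kN·m at a=4 m (b=L-a=4):
  y_4 = (M₀x³/(6L)-M₀(x-a)²/2+C₁x)/EI  [x>a] with C₁=M₀(3b²-L²)/(6L)=14/3 = ((-14)·(32/5)³/(6·8)-(-14)·((32/5)-4)²/2+(14/3)·(32/5))/100000 = -49/781250 m
Superposition: y = Σ y_i = -2670359/292968750 m ≈ -0.009115 m

y(32/5) = -2670359/292968750 m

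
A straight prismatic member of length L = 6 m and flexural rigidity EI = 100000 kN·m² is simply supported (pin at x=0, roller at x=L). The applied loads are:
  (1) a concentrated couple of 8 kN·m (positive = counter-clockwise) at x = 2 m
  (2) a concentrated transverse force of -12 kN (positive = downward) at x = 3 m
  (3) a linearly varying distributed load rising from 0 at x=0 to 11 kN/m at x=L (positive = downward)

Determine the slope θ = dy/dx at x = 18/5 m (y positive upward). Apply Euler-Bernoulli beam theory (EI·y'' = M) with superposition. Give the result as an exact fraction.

Load 1 — applied couple M₀=8 kN·m at a=2 m (b=L-a=4):
  θ_1 = (M₀x²/(2L)-M₀(x-a)+C₁)/EI  [x>a] with C₁=M₀(3b²-L²)/(6L)=8/3 = (8·(18/5)²/(2·6)-8·((18/5)-2)+(8/3))/100000 = -7/468750 rad
Load 2 — point force P=-12 kN at a=3 m (b=L-a=3):
  θ_2 = -Pa(2L²-6Lx+3x²+a²)/(6LEI)  [x>a] = -(-12)·3·(2·6²-6·6·(18/5)+3·(18/5)²+3²)/(6·6·100000) = -243/2500000 rad
Load 3 — triangular load w₀=11 kN/m (0→w₀ over full span):
  θ_3 = -w₀(7L⁴-30L²x²+15x⁴)/(360LEI) = -11·(7·6⁴-30·6²·(18/5)²+15·(18/5)⁴)/(360·6·100000) = 957/7812500 rad
Superposition: θ = Σ θ_i = 1943/187500000 rad ≈ 0.000010 rad

θ(18/5) = 1943/187500000 rad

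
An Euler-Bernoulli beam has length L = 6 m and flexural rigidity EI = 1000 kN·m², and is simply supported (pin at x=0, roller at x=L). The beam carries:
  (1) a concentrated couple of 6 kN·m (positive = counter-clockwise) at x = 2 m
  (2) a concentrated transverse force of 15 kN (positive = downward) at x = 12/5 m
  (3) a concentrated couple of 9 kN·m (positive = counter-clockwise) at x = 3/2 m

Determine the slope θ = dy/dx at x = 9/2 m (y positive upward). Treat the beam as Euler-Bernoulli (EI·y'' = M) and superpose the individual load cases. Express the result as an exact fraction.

θ(9/2) = 1499/100000 rad

Load 1 — applied couple M₀=6 kN·m at a=2 m (b=L-a=4):
  θ_1 = (M₀x²/(2L)-M₀(x-a)+C₁)/EI  [x>a] with C₁=M₀(3b²-L²)/(6L)=2 = (6·(9/2)²/(2·6)-6·((9/2)-2)+2)/1000 = -23/8000 rad
Load 2 — point force P=15 kN at a=12/5 m (b=L-a=18/5):
  θ_2 = -Pa(2L²-6Lx+3x²+a²)/(6LEI)  [x>a] = -15·(12/5)·(2·6²-6·6·(9/2)+3·(9/2)²+(12/5)²)/(6·6·1000) = 2349/100000 rad
Load 3 — applied couple M₀=9 kN·m at a=3/2 m (b=L-a=9/2):
  θ_3 = (M₀x²/(2L)-M₀(x-a)+C₁)/EI  [x>a] with C₁=M₀(3b²-L²)/(6L)=99/16 = (9·(9/2)²/(2·6)-9·((9/2)-(3/2))+(99/16))/1000 = -9/1600 rad
Superposition: θ = Σ θ_i = 1499/100000 rad ≈ 0.014990 rad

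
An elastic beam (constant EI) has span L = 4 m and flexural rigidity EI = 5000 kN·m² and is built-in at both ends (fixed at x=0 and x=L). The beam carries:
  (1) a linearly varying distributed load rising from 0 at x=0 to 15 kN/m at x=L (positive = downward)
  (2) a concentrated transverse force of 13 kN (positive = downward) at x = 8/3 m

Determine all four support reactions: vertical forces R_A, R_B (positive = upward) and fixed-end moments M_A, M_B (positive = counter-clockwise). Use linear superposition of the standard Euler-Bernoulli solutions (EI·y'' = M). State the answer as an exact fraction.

R_A = 334/27 kN, M_A = 320/27 kN·m, R_B = 827/27 kN, M_B = -532/27 kN·m

Load 1 — triangular load w₀=15 kN/m (0→w₀ over full span):
  R_A = 3w₀L/20 = 3·15·4/20 = 9 kN
  M_A = w₀L²/30 = 15·4²/30 = 8 kN·m
  R_B = 7w₀L/20 = 7·15·4/20 = 21 kN
  M_B = -w₀L²/20 = -15·4²/20 = -12 kN·m
Load 2 — point force P=13 kN at a=8/3 m (b=L-a=4/3):
  R_A = Pb²(3a+b)/L³ = 13·(4/3)²·(3·(8/3)+(4/3))/4³ = 91/27 kN
  M_A = Pab²/L² = 13·(8/3)·(4/3)²/4² = 104/27 kN·m
  R_B = Pa²(a+3b)/L³ = 13·(8/3)²·((8/3)+3·(4/3))/4³ = 260/27 kN
  M_B = -Pa²b/L² = -13·(8/3)²·(4/3)/4² = -208/27 kN·m
Superposition: R_A = 334/27 kN, M_A = 320/27 kN·m, R_B = 827/27 kN, M_B = -532/27 kN·m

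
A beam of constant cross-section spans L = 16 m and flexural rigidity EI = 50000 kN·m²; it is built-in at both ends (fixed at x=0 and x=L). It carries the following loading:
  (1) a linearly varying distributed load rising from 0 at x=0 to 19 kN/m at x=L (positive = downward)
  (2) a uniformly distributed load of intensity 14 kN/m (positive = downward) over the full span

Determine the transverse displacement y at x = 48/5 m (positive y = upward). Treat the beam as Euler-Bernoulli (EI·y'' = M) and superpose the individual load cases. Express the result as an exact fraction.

Load 1 — triangular load w₀=19 kN/m (0→w₀ over full span):
  y_1 = -w₀x²(L-x)²(x+2L)/(120LEI) = -19·(48/5)²·(16-(48/5))²·((48/5)+2·16)/(120·16·50000) = -1517568/48828125 m
Load 2 — uniform load w=14 kN/m over full span:
  y_2 = -wx²(L-x)²/(24EI) = -14·(48/5)²·(16-(48/5))²/(24·50000) = -86016/1953125 m
Superposition: y = Σ y_i = -3667968/48828125 m ≈ -0.075120 m

y(48/5) = -3667968/48828125 m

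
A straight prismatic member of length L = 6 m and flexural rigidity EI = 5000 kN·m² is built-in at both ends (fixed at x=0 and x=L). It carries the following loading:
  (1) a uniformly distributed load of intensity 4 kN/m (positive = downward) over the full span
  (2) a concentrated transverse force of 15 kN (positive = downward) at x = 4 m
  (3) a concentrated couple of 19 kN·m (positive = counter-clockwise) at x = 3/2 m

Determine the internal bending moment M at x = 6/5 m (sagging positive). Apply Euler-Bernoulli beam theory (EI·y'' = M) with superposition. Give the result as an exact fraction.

Load 1 — uniform load w=4 kN/m over full span:
  M_1 = wLx/2 - wL²/12 - wx²/2 = 4·6·(6/5)/2 - 4·6²/12 - 4·(6/5)²/2 = -12/25 kN·m
Load 2 — point force P=15 kN at a=4 m (b=L-a=2):
  M_2 = Pb²(3a+b)x/L³ - Pab²/L²  [x≤a] = 15·2²·(3·4+2)·(6/5)/6³ - 15·4·2²/6² = -2 kN·m
Load 3 — applied couple M₀=19 kN·m at a=3/2 m (b=L-a=9/2):
  M_3 = R_Ax - M_A  [x≤a] with R_A=57/16, M_A=-57/16 = (57/16)·(6/5) - (-57/16) = 627/80 kN·m
Superposition: M = Σ M_i = 2143/400 kN·m ≈ 5.357500 kN·m

M(6/5) = 2143/400 kN·m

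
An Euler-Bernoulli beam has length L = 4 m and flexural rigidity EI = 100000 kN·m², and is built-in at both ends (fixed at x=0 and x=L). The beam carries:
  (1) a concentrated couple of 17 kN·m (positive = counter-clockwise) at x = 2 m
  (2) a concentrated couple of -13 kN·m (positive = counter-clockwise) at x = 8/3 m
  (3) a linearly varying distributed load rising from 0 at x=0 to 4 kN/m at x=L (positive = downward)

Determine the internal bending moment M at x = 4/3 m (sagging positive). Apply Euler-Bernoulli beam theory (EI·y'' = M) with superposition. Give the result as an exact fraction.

Load 1 — applied couple M₀=17 kN·m at a=2 m (b=L-a=2):
  M_1 = R_Ax - M_A  [x≤a] with R_A=51/8, M_A=17/4 = (51/8)·(4/3) - (17/4) = 17/4 kN·m
Load 2 — applied couple M₀=-13 kN·m at a=8/3 m (b=L-a=4/3):
  M_2 = R_Ax - M_A  [x≤a] with R_A=-13/3, M_A=-13/3 = (-13/3)·(4/3) - (-13/3) = -13/9 kN·m
Load 3 — triangular load w₀=4 kN/m (0→w₀ over full span):
  M_3 = 3w₀Lx/20 - w₀L²/30 - w₀x³/(6L) = 3·4·4·(4/3)/20 - 4·4²/30 - 4·(4/3)³/(6·4) = 272/405 kN·m
Superposition: M = Σ M_i = 5633/1620 kN·m ≈ 3.477160 kN·m

M(4/3) = 5633/1620 kN·m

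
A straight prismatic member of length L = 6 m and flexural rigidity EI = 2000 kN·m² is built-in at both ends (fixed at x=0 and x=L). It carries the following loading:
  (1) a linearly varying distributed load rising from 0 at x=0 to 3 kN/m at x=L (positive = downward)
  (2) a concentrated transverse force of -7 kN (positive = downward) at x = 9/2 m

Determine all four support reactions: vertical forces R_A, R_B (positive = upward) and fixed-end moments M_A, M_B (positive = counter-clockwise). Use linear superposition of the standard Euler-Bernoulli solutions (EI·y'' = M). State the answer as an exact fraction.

Load 1 — triangular load w₀=3 kN/m (0→w₀ over full span):
  R_A = 3w₀L/20 = 3·3·6/20 = 27/10 kN
  M_A = w₀L²/30 = 3·6²/30 = 18/5 kN·m
  R_B = 7w₀L/20 = 7·3·6/20 = 63/10 kN
  M_B = -w₀L²/20 = -3·6²/20 = -27/5 kN·m
Load 2 — point force P=-7 kN at a=9/2 m (b=L-a=3/2):
  R_A = Pb²(3a+b)/L³ = (-7)·(3/2)²·(3·(9/2)+(3/2))/6³ = -35/32 kN
  M_A = Pab²/L² = (-7)·(9/2)·(3/2)²/6² = -63/32 kN·m
  R_B = Pa²(a+3b)/L³ = (-7)·(9/2)²·((9/2)+3·(3/2))/6³ = -189/32 kN
  M_B = -Pa²b/L² = -(-7)·(9/2)²·(3/2)/6² = 189/32 kN·m
Superposition: R_A = 257/160 kN, M_A = 261/160 kN·m, R_B = 63/160 kN, M_B = 81/160 kN·m

R_A = 257/160 kN, M_A = 261/160 kN·m, R_B = 63/160 kN, M_B = 81/160 kN·m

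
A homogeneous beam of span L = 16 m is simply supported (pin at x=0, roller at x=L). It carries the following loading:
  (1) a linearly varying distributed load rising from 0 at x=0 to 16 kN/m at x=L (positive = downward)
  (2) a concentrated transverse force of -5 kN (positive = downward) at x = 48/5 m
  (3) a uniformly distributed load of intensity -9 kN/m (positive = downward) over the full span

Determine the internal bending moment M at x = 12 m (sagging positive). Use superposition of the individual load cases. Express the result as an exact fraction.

M(12) = -4 kN·m

Load 1 — triangular load w₀=16 kN/m (0→w₀ over full span):
  M_1 = w₀Lx/6 - w₀x³/(6L) = 16·16·12/6 - 16·12³/(6·16) = 224 kN·m
Load 2 — point force P=-5 kN at a=48/5 m (b=L-a=32/5):
  M_2 = Pa(L-x)/L  [x>a] = (-5)·(48/5)·(16-12)/16 = -12 kN·m
Load 3 — uniform load w=-9 kN/m over full span:
  M_3 = wx(L-x)/2 = (-9)·12·(16-12)/2 = -216 kN·m
Superposition: M = Σ M_i = -4 kN·m ≈ -4.000000 kN·m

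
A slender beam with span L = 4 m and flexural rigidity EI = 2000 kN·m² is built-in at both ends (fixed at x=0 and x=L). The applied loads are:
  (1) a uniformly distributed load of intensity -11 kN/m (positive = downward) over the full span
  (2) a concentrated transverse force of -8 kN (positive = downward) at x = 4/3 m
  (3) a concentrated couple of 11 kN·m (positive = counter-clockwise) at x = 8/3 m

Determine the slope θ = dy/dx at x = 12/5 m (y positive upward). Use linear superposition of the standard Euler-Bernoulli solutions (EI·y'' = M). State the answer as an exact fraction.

θ(12/5) = -617/562500 rad

Load 1 — uniform load w=-11 kN/m over full span:
  θ_1 = -wx(L-x)(L-2x)/(12EI) = -(-11)·(12/5)·(4-(12/5))·(4-2·(12/5))/(12·2000) = -22/15625 rad
Load 2 — point force P=-8 kN at a=4/3 m (b=L-a=8/3):
  θ_2 = Pa²(L-x)(2bL-(3b+a)(L-x))/(2L³EI)  [x>a] = (-8)·(4/3)²·(4-(12/5))·(2·(8/3)·4-(3·(8/3)+(4/3))·(4-(12/5)))/(2·4³·2000) = -16/28125 rad
Load 3 — applied couple M₀=11 kN·m at a=8/3 m (b=L-a=4/3):
  θ_3 = (R_Ax²/2 - M_Ax)/EI  [x≤a] with R_A=11/3, M_A=11/3 = ((11/3)·(12/5)²/2 - (11/3)·(12/5))/2000 = 11/12500 rad
Superposition: θ = Σ θ_i = -617/562500 rad ≈ -0.001097 rad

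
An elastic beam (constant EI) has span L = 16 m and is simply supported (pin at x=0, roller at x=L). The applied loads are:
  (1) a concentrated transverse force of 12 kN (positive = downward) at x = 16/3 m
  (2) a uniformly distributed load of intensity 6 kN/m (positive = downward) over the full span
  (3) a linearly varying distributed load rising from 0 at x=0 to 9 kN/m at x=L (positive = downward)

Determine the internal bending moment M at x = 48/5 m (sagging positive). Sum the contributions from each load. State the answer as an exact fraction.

M(48/5) = 44672/125 kN·m

Load 1 — point force P=12 kN at a=16/3 m (b=L-a=32/3):
  M_1 = Pa(L-x)/L  [x>a] = 12·(16/3)·(16-(48/5))/16 = 128/5 kN·m
Load 2 — uniform load w=6 kN/m over full span:
  M_2 = wx(L-x)/2 = 6·(48/5)·(16-(48/5))/2 = 4608/25 kN·m
Load 3 — triangular load w₀=9 kN/m (0→w₀ over full span):
  M_3 = w₀Lx/6 - w₀x³/(6L) = 9·16·(48/5)/6 - 9·(48/5)³/(6·16) = 18432/125 kN·m
Superposition: M = Σ M_i = 44672/125 kN·m ≈ 357.376000 kN·m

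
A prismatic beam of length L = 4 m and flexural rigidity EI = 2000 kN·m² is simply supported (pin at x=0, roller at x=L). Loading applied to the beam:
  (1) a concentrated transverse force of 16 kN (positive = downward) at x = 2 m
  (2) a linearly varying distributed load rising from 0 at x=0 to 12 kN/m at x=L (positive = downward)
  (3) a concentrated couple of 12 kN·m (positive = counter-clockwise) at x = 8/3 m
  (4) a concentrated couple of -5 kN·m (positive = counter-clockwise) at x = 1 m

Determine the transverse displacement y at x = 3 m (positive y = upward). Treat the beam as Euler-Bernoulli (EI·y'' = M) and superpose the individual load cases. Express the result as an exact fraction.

y(3) = -169/9600 m

Load 1 — point force P=16 kN at a=2 m (b=L-a=2):
  y_1 = -Pa(L-x)(2Lx-a²-x²)/(6LEI)  [x>a] = -16·2·(4-3)·(2·4·3-2²-3²)/(6·4·2000) = -11/1500 m
Load 2 — triangular load w₀=12 kN/m (0→w₀ over full span):
  y_2 = -w₀x(7L⁴-10L²x²+3x⁴)/(360LEI) = -12·3·(7·4⁴-10·4²·3²+3·3⁴)/(360·4·2000) = -119/16000 m
Load 3 — applied couple M₀=12 kN·m at a=8/3 m (b=L-a=4/3):
  y_3 = (M₀x³/(6L)-M₀(x-a)²/2+C₁x)/EI  [x>a] with C₁=M₀(3b²-L²)/(6L)=-16/3 = (12·3³/(6·4)-12·(3-(8/3))²/2+(-16/3)·3)/2000 = -19/12000 m
Load 4 — applied couple M₀=-5 kN·m at a=1 m (b=L-a=3):
  y_4 = (M₀x³/(6L)-M₀(x-a)²/2+C₁x)/EI  [x>a] with C₁=M₀(3b²-L²)/(6L)=-55/24 = ((-5)·3³/(6·4)-(-5)·(3-1)²/2+(-55/24)·3)/2000 = -1/800 m
Superposition: y = Σ y_i = -169/9600 m ≈ -0.017604 m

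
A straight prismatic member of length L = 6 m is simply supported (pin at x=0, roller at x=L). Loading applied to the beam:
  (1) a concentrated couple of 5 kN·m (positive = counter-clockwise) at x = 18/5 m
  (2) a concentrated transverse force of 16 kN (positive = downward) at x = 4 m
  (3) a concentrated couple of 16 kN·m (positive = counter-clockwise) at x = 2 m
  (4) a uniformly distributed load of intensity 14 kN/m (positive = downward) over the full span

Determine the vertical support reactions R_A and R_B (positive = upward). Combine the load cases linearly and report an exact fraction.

R_A = 305/6 kN, R_B = 295/6 kN

Load 1 — applied couple M₀=5 kN·m at a=18/5 m (b=L-a=12/5):
  R_A = M₀/L = 5/6 kN
  R_B = -M₀/L = -5/6 kN
Load 2 — point force P=16 kN at a=4 m (b=L-a=2):
  R_A = Pb/L = 16·2/6 = 16/3 kN
  R_B = Pa/L = 16·4/6 = 32/3 kN
Load 3 — applied couple M₀=16 kN·m at a=2 m (b=L-a=4):
  R_A = M₀/L = 16/6 = 8/3 kN
  R_B = -M₀/L = -16/6 = -8/3 kN
Load 4 — uniform load w=14 kN/m over full span:
  R_A = wL/2 = 14·6/2 = 42 kN
  R_B = wL/2 = 14·6/2 = 42 kN
Superposition: R_A = 305/6 kN, R_B = 295/6 kN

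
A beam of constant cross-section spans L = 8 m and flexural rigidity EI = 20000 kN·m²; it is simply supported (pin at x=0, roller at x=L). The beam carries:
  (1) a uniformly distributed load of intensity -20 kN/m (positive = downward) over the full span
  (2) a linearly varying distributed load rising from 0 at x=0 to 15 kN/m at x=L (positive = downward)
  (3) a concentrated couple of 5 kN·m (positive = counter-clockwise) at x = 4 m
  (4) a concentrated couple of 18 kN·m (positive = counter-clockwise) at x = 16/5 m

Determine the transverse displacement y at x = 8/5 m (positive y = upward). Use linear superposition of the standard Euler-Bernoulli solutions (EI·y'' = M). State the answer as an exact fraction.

y(8/5) = 480983/23437500 m

Load 1 — uniform load w=-20 kN/m over full span:
  y_1 = -wx(L³-2Lx²+x³)/(24EI) = -(-20)·(8/5)·(8³-2·8·(8/5)²+(8/5)³)/(24·20000) = 7424/234375 m
Load 2 — triangular load w₀=15 kN/m (0→w₀ over full span):
  y_2 = -w₀x(7L⁴-10L²x²+3x⁴)/(360LEI) = -15·(8/5)·(7·8⁴-10·8²·(8/5)²+3·(8/5)⁴)/(360·8·20000) = -22016/1953125 m
Load 3 — applied couple M₀=5 kN·m at a=4 m (b=L-a=4):
  y_3 = (M₀x³/(6L)+C₁x)/EI  [x≤a] with C₁=M₀(3b²-L²)/(6L)=-5/3 = (5·(8/5)³/(6·8)+(-5/3)·(8/5))/20000 = -7/62500 m
Load 4 — applied couple M₀=18 kN·m at a=16/5 m (b=L-a=24/5):
  y_4 = (M₀x³/(6L)+C₁x)/EI  [x≤a] with C₁=M₀(3b²-L²)/(6L)=48/25 = (18·(8/5)³/(6·8)+(48/25)·(8/5))/20000 = 18/78125 m
Superposition: y = Σ y_i = 480983/23437500 m ≈ 0.020522 m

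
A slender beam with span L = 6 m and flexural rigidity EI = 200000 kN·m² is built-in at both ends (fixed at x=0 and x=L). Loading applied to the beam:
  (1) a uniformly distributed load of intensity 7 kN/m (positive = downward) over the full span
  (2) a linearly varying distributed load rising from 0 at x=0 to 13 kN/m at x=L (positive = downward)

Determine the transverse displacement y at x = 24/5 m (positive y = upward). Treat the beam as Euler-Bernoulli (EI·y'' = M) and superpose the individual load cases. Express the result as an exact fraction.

y(24/5) = -9639/97656250 m

Load 1 — uniform load w=7 kN/m over full span:
  y_1 = -wx²(L-x)²/(24EI) = -7·(24/5)²·(6-(24/5))²/(24·200000) = -189/3906250 m
Load 2 — triangular load w₀=13 kN/m (0→w₀ over full span):
  y_2 = -w₀x²(L-x)²(x+2L)/(120LEI) = -13·(24/5)²·(6-(24/5))²·((24/5)+2·6)/(120·6·200000) = -2457/48828125 m
Superposition: y = Σ y_i = -9639/97656250 m ≈ -0.000099 m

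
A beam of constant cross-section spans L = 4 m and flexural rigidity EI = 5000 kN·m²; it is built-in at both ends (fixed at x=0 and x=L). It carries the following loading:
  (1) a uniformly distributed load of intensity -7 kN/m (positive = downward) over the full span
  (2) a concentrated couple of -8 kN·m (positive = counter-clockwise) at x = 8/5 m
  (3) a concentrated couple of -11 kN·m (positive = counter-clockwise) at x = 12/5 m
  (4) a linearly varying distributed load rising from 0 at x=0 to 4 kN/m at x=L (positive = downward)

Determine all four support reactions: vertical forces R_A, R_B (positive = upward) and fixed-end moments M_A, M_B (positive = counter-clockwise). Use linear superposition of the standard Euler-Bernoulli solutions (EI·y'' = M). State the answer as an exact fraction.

Load 1 — uniform load w=-7 kN/m over full span:
  R_A = wL/2 = (-7)·4/2 = -14 kN
  M_A = wL²/12 = (-7)·4²/12 = -28/3 kN·m
  R_B = wL/2 = (-7)·4/2 = -14 kN
  M_B = -wL²/12 = -(-7)·4²/12 = 28/3 kN·m
Load 2 — applied couple M₀=-8 kN·m at a=8/5 m (b=L-a=12/5):
  R_A = 6M₀ab/L³ = 6·(-8)·(8/5)·(12/5)/4³ = -72/25 kN
  M_A = M₀b(2a-b)/L² = (-8)·(12/5)·(2·(8/5)-(12/5))/4² = -24/25 kN·m
  R_B = -6M₀ab/L³ = -6·(-8)·(8/5)·(12/5)/4³ = 72/25 kN
  M_B = M₀a(2b-a)/L² = (-8)·(8/5)·(2·(12/5)-(8/5))/4² = -64/25 kN·m
Load 3 — applied couple M₀=-11 kN·m at a=12/5 m (b=L-a=8/5):
  R_A = 6M₀ab/L³ = 6·(-11)·(12/5)·(8/5)/4³ = -99/25 kN
  M_A = M₀b(2a-b)/L² = (-11)·(8/5)·(2·(12/5)-(8/5))/4² = -88/25 kN·m
  R_B = -6M₀ab/L³ = -6·(-11)·(12/5)·(8/5)/4³ = 99/25 kN
  M_B = M₀a(2b-a)/L² = (-11)·(12/5)·(2·(8/5)-(12/5))/4² = -33/25 kN·m
Load 4 — triangular load w₀=4 kN/m (0→w₀ over full span):
  R_A = 3w₀L/20 = 3·4·4/20 = 12/5 kN
  M_A = w₀L²/30 = 4·4²/30 = 32/15 kN·m
  R_B = 7w₀L/20 = 7·4·4/20 = 28/5 kN
  M_B = -w₀L²/20 = -4·4²/20 = -16/5 kN·m
Superposition: R_A = -461/25 kN, M_A = -292/25 kN·m, R_B = -39/25 kN, M_B = 169/75 kN·m

R_A = -461/25 kN, M_A = -292/25 kN·m, R_B = -39/25 kN, M_B = 169/75 kN·m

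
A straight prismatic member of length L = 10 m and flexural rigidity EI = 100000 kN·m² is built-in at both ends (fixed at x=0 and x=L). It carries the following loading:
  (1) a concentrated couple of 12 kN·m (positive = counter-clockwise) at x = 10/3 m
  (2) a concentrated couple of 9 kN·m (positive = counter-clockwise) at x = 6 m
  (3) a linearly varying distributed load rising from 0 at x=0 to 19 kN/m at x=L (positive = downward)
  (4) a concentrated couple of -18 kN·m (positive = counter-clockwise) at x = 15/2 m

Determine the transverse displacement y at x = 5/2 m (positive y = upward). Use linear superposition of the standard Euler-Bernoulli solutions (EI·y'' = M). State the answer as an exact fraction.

Load 1 — applied couple M₀=12 kN·m at a=10/3 m (b=L-a=20/3):
  y_1 = (R_Ax³/6 - M_Ax²/2)/EI  [x≤a] with R_A=8/5, M_A=0 = ((8/5)·(5/2)³/6 - 0·(5/2)²/2)/100000 = 1/24000 m
Load 2 — applied couple M₀=9 kN·m at a=6 m (b=L-a=4):
  y_2 = (R_Ax³/6 - M_Ax²/2)/EI  [x≤a] with R_A=162/125, M_A=72/25 = ((162/125)·(5/2)³/6 - (72/25)·(5/2)²/2)/100000 = -9/160000 m
Load 3 — triangular load w₀=19 kN/m (0→w₀ over full span):
  y_3 = -w₀x²(L-x)²(x+2L)/(120LEI) = -19·(5/2)²·(10-(5/2))²·((5/2)+2·10)/(120·10·100000) = -513/409600 m
Load 4 — applied couple M₀=-18 kN·m at a=15/2 m (b=L-a=5/2):
  y_4 = (R_Ax³/6 - M_Ax²/2)/EI  [x≤a] with R_A=-81/40, M_A=-45/8 = ((-81/40)·(5/2)³/6 - (-45/8)·(5/2)²/2)/100000 = 63/512000 m
Superposition: y = Σ y_i = -35143/30720000 m ≈ -0.001144 m

y(5/2) = -35143/30720000 m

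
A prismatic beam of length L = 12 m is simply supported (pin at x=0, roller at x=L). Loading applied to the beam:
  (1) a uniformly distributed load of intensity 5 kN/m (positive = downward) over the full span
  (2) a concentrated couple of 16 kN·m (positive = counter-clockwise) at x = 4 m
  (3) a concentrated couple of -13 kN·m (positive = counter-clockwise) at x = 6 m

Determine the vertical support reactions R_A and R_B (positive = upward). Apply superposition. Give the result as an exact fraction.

Load 1 — uniform load w=5 kN/m over full span:
  R_A = wL/2 = 5·12/2 = 30 kN
  R_B = wL/2 = 5·12/2 = 30 kN
Load 2 — applied couple M₀=16 kN·m at a=4 m (b=L-a=8):
  R_A = M₀/L = 16/12 = 4/3 kN
  R_B = -M₀/L = -16/12 = -4/3 kN
Load 3 — applied couple M₀=-13 kN·m at a=6 m (b=L-a=6):
  R_A = M₀/L = (-13)/12 = -13/12 kN
  R_B = -M₀/L = -(-13)/12 = 13/12 kN
Superposition: R_A = 121/4 kN, R_B = 119/4 kN

R_A = 121/4 kN, R_B = 119/4 kN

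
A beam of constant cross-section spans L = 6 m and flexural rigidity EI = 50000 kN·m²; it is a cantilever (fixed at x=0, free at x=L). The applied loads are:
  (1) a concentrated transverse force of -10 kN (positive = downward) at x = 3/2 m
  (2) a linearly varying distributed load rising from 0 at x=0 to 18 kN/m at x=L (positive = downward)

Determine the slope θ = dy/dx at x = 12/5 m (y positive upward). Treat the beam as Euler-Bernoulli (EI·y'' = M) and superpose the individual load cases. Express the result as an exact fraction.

θ(12/5) = -889443/125000000 rad

Load 1 — point force P=-10 kN at a=3/2 m (b=L-a=9/2):
  θ_1 = -Pa²/(2EI)  [x>a] = -(-10)·(3/2)²/(2·50000) = 9/40000 rad
Load 2 — triangular load w₀=18 kN/m (0→w₀ over full span):
  θ_2 = (w₀Lx²/4-w₀L²x/3-w₀x⁴/(24L))/EI = (18·6·(12/5)²/4-18·6²·(12/5)/3-18·(12/5)⁴/(24·6))/50000 = -14337/1953125 rad
Superposition: θ = Σ θ_i = -889443/125000000 rad ≈ -0.007116 rad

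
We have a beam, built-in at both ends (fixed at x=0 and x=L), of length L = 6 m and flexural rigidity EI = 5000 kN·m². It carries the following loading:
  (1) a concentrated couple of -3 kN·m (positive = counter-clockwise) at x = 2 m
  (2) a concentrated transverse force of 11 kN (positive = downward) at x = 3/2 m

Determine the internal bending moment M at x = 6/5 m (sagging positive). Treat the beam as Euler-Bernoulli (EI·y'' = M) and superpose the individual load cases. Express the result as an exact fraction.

M(6/5) = 169/160 kN·m

Load 1 — applied couple M₀=-3 kN·m at a=2 m (b=L-a=4):
  M_1 = R_Ax - M_A  [x≤a] with R_A=-2/3, M_A=0 = (-2/3)·(6/5) - 0 = -4/5 kN·m
Load 2 — point force P=11 kN at a=3/2 m (b=L-a=9/2):
  M_2 = Pb²(3a+b)x/L³ - Pab²/L²  [x≤a] = 11·(9/2)²·(3·(3/2)+(9/2))·(6/5)/6³ - 11·(3/2)·(9/2)²/6² = 297/160 kN·m
Superposition: M = Σ M_i = 169/160 kN·m ≈ 1.056250 kN·m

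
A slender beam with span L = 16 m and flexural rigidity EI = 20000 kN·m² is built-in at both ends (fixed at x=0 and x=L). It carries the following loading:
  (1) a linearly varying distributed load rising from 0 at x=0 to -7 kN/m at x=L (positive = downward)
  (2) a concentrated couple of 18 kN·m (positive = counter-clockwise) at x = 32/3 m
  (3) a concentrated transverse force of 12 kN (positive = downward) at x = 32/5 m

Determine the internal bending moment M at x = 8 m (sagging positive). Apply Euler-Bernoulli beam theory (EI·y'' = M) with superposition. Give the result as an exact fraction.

Load 1 — triangular load w₀=-7 kN/m (0→w₀ over full span):
  M_1 = 3w₀Lx/20 - w₀L²/30 - w₀x³/(6L) = 3·(-7)·16·8/20 - (-7)·16²/30 - (-7)·8³/(6·16) = -112/3 kN·m
Load 2 — applied couple M₀=18 kN·m at a=32/3 m (b=L-a=16/3):
  M_2 = R_Ax - M_A  [x≤a] with R_A=3/2, M_A=6 = (3/2)·8 - 6 = 6 kN·m
Load 3 — point force P=12 kN at a=32/5 m (b=L-a=48/5):
  M_3 = Pa²(a+3b)(L-x)/L³ - Pa²b/L²  [x>a] = 12·(32/5)²·((32/5)+3·(48/5))·(16-8)/16³ - 12·(32/5)²·(48/5)/16² = 384/25 kN·m
Superposition: M = Σ M_i = -1198/75 kN·m ≈ -15.973333 kN·m

M(8) = -1198/75 kN·m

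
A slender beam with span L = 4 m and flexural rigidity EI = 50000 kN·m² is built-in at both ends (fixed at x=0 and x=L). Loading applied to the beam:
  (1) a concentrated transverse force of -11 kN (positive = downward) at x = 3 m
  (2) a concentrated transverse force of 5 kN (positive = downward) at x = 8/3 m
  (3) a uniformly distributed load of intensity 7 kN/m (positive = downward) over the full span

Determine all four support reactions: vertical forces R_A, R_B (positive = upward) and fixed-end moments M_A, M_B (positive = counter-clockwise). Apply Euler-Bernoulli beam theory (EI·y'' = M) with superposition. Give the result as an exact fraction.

R_A = 11731/864 kN, M_A = 3781/432 kN·m, R_B = 7277/864 kN, M_B = -2639/432 kN·m

Load 1 — point force P=-11 kN at a=3 m (b=L-a=1):
  R_A = Pb²(3a+b)/L³ = (-11)·1²·(3·3+1)/4³ = -55/32 kN
  M_A = Pab²/L² = (-11)·3·1²/4² = -33/16 kN·m
  R_B = Pa²(a+3b)/L³ = (-11)·3²·(3+3·1)/4³ = -297/32 kN
  M_B = -Pa²b/L² = -(-11)·3²·1/4² = 99/16 kN·m
Load 2 — point force P=5 kN at a=8/3 m (b=L-a=4/3):
  R_A = Pb²(3a+b)/L³ = 5·(4/3)²·(3·(8/3)+(4/3))/4³ = 35/27 kN
  M_A = Pab²/L² = 5·(8/3)·(4/3)²/4² = 40/27 kN·m
  R_B = Pa²(a+3b)/L³ = 5·(8/3)²·((8/3)+3·(4/3))/4³ = 100/27 kN
  M_B = -Pa²b/L² = -5·(8/3)²·(4/3)/4² = -80/27 kN·m
Load 3 — uniform load w=7 kN/m over full span:
  R_A = wL/2 = 7·4/2 = 14 kN
  M_A = wL²/12 = 7·4²/12 = 28/3 kN·m
  R_B = wL/2 = 7·4/2 = 14 kN
  M_B = -wL²/12 = -7·4²/12 = -28/3 kN·m
Superposition: R_A = 11731/864 kN, M_A = 3781/432 kN·m, R_B = 7277/864 kN, M_B = -2639/432 kN·m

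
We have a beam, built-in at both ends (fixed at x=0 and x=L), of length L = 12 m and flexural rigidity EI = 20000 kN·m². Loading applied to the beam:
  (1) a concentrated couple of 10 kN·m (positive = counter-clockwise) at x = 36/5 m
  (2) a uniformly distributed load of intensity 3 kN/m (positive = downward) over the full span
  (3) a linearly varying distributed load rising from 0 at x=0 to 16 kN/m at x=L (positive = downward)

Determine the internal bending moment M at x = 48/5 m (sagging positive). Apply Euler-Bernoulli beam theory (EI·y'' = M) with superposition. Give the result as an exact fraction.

Load 1 — applied couple M₀=10 kN·m at a=36/5 m (b=L-a=24/5):
  M_1 = R_Ax - M_A - M₀  [x>a] with R_A=6/5, M_A=16/5 = (6/5)·(48/5) - (16/5) - 10 = -42/25 kN·m
Load 2 — uniform load w=3 kN/m over full span:
  M_2 = wLx/2 - wL²/12 - wx²/2 = 3·12·(48/5)/2 - 3·12²/12 - 3·(48/5)²/2 = -36/25 kN·m
Load 3 — triangular load w₀=16 kN/m (0→w₀ over full span):
  M_3 = 3w₀Lx/20 - w₀L²/30 - w₀x³/(6L) = 3·16·12·(48/5)/20 - 16·12²/30 - 16·(48/5)³/(6·12) = 384/125 kN·m
Superposition: M = Σ M_i = -6/125 kN·m ≈ -0.048000 kN·m

M(48/5) = -6/125 kN·m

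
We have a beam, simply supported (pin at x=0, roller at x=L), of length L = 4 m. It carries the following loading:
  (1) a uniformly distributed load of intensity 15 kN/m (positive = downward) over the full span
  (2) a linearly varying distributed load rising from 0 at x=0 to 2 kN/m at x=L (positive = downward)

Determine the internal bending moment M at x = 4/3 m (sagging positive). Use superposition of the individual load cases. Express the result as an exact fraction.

Load 1 — uniform load w=15 kN/m over full span:
  M_1 = wx(L-x)/2 = 15·(4/3)·(4-(4/3))/2 = 80/3 kN·m
Load 2 — triangular load w₀=2 kN/m (0→w₀ over full span):
  M_2 = w₀Lx/6 - w₀x³/(6L) = 2·4·(4/3)/6 - 2·(4/3)³/(6·4) = 128/81 kN·m
Superposition: M = Σ M_i = 2288/81 kN·m ≈ 28.246914 kN·m

M(4/3) = 2288/81 kN·m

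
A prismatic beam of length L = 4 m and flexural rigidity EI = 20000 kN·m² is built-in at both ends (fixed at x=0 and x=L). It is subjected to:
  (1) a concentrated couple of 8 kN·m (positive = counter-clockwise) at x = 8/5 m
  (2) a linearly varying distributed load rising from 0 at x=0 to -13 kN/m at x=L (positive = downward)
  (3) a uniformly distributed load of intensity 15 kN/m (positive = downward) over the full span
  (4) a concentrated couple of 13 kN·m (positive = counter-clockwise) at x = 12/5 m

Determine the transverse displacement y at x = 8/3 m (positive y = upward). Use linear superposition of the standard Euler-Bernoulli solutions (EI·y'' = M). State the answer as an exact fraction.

y(8/3) = -8141/45562500 m

Load 1 — applied couple M₀=8 kN·m at a=8/5 m (b=L-a=12/5):
  y_1 = (R_Ax³/6 - M_Ax²/2 - M₀(x-a)²/2)/EI  [x>a] with R_A=72/25, M_A=24/25 = ((72/25)·(8/3)³/6 - (24/25)·(8/3)²/2 - 8·((8/3)-(8/5))²/2)/20000 = 8/140625 m
Load 2 — triangular load w₀=-13 kN/m (0→w₀ over full span):
  y_2 = -w₀x²(L-x)²(x+2L)/(120LEI) = -(-13)·(8/3)²·(4-(8/3))²·((8/3)+2·4)/(120·4·20000) = 416/2278125 m
Load 3 — uniform load w=15 kN/m over full span:
  y_3 = -wx²(L-x)²/(24EI) = -15·(8/3)²·(4-(8/3))²/(24·20000) = -4/10125 m
Load 4 — applied couple M₀=13 kN·m at a=12/5 m (b=L-a=8/5):
  y_4 = (R_Ax³/6 - M_Ax²/2 - M₀(x-a)²/2)/EI  [x>a] with R_A=117/25, M_A=104/25 = ((117/25)·(8/3)³/6 - (104/25)·(8/3)²/2 - 13·((8/3)-(12/5))²/2)/20000 = -13/562500 m
Superposition: y = Σ y_i = -8141/45562500 m ≈ -0.000179 m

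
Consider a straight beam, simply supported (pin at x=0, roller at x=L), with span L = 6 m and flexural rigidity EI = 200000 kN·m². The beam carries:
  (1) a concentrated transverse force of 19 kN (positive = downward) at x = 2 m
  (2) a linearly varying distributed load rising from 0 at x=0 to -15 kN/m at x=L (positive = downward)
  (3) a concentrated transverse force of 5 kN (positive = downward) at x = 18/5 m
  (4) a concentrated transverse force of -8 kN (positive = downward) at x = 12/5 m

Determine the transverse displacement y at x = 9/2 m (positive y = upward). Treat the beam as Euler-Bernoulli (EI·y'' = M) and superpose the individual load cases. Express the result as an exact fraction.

y(9/2) = 10334629/38400000000 m

Load 1 — point force P=19 kN at a=2 m (b=L-a=4):
  y_1 = -Pa(L-x)(2Lx-a²-x²)/(6LEI)  [x>a] = -19·2·(6-(9/2))·(2·6·(9/2)-2²-(9/2)²)/(6·6·200000) = -2261/9600000 m
Load 2 — triangular load w₀=-15 kN/m (0→w₀ over full span):
  y_2 = -w₀x(7L⁴-10L²x²+3x⁴)/(360LEI) = -(-15)·(9/2)·(7·6⁴-10·6²·(9/2)²+3·(9/2)⁴)/(360·6·200000) = 9639/20480000 m
Load 3 — point force P=5 kN at a=18/5 m (b=L-a=12/5):
  y_3 = -Pa(L-x)(2Lx-a²-x²)/(6LEI)  [x>a] = -5·(18/5)·(6-(9/2))·(2·6·(9/2)-(18/5)²-(9/2)²)/(6·6·200000) = -6237/80000000 m
Load 4 — point force P=-8 kN at a=12/5 m (b=L-a=18/5):
  y_4 = -Pa(L-x)(2Lx-a²-x²)/(6LEI)  [x>a] = -(-8)·(12/5)·(6-(9/2))·(2·6·(9/2)-(12/5)²-(9/2)²)/(6·6·200000) = 2799/25000000 m
Superposition: y = Σ y_i = 10334629/38400000000 m ≈ 0.000269 m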